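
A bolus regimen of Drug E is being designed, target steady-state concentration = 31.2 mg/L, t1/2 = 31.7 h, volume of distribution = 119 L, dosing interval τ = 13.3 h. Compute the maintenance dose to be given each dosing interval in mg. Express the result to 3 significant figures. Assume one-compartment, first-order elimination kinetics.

k = ln2 / t½ = 0.693147 / 31.7 = 0.02187 h⁻¹
CL = k × Vd = 0.02187 × 119 = 2.603 L/h
At steady state, Dose/τ = Css × CL.
Dose = Css × CL × τ = 31.2 × 2.603 × 13.3 = 1080 mg

1080 mg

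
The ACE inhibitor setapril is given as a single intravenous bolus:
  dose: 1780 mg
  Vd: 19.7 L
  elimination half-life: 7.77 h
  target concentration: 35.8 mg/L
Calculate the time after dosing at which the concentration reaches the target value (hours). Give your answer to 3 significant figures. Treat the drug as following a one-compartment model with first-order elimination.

C₀ = Dose / Vd = 1780 / 19.7 = 90.36 mg/L
k = ln2 / t½ = 0.693147 / 7.77 = 0.08921 h⁻¹
t = ln(C₀ / C) / k = ln(90.36 / 35.8) / 0.08921
  = ln(2.524) / 0.08921 = 0.9258 / 0.08921 = 10.38 h

10.4 h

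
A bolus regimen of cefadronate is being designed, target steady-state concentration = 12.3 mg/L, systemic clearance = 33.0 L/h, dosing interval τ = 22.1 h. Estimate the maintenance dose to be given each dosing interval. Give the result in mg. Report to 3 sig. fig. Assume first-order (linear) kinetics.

8970 mg

At steady state, Dose/τ = Css × CL.
Dose = Css × CL × τ = 12.3 × 33.00 × 22.1 = 8970 mg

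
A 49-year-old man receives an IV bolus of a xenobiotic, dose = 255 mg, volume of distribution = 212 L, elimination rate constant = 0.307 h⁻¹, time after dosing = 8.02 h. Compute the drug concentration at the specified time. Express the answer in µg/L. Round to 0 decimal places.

C₀ = Dose / Vd = 255.0 / 212 = 1.203 mg/L
C = C₀ · e^(−k·t) = 1.203 × e^(−0.3070 × 8.02)
  = 1.203 × 0.08525 = 0.1026 mg/L
Convert: 0.1026 mg/L × 1000 = 102.6 µg/L

103 µg/L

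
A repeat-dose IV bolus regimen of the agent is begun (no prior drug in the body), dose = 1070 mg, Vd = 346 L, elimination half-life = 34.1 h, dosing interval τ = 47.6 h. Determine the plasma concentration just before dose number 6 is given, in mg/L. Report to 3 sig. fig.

1.88 mg/L

C₀ per dose = Dose / Vd = 1070 / 346 = 3.092 mg/L
k = ln2 / t½ = 0.693147 / 34.1 = 0.02033 h⁻¹
Fraction remaining after one interval: r = e^(−kτ) = e^(−0.02033 × 47.6) = 0.3800
Before dose 6, 5 doses have been given (aged 1τ, 2τ, 3τ, 4τ, 5τ).
C_trough = C₀ × (r + r² + … + r^5) = C₀ × r(1−r^5)/(1−r)
        = 3.092 × 0.3800 × (1 − 0.007924) / (1 − 0.3800) = 1.880 mg/L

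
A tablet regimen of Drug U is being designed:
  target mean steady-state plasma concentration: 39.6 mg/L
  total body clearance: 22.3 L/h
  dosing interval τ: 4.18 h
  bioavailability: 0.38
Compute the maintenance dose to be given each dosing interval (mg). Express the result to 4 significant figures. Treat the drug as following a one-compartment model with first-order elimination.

9714 mg

At steady state, F × (Dose/τ) = Css × CL.
Dose = Css × CL × τ / F = 39.6 × 22.30 × 4.18 / 0.38 = 9714 mg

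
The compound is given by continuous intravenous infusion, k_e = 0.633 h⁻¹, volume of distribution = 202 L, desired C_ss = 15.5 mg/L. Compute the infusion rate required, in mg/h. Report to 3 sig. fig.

1980 mg/h

CL = k × Vd = 0.6330 × 202 = 127.9 L/h
At steady state, infusion rate R₀ = Css × CL = 15.5 × 127.9 = 1982 mg/h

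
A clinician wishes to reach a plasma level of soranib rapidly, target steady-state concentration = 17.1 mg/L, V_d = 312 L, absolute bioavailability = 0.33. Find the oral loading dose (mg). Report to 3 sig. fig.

16200 mg

LD = Css × Vd / F = 17.1 × 312 / 0.33 = 16170 mg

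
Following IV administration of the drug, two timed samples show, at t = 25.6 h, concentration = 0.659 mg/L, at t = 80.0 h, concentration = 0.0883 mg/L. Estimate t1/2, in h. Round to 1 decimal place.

k = ln(C₁/C₂) / (t₂ − t₁) = ln(0.659/0.0883) / (80.0 − 25.6)
  = 2.010 / 54.40 = 0.03695 h⁻¹
t½ = ln2 / k = 0.693147 / 0.03695 = 18.76 h

18.8 h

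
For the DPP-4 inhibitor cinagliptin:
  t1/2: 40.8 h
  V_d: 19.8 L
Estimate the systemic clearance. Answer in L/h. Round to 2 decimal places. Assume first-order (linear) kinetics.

k = ln2 / t½ = 0.693147 / 40.8 = 0.01699 h⁻¹
CL = k × Vd = 0.01699 × 19.8 = 0.3364 L/h

0.34 L/h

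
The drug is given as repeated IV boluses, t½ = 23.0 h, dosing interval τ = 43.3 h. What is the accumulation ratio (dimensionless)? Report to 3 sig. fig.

k = ln2 / t½ = 0.693147 / 23.0 = 0.03014 h⁻¹
e^(−kτ) = e^(−0.03014 × 43.3) = 0.2712
Accumulation ratio R = 1 / (1 − e^(−kτ)) = 1 / (1 − 0.2712) = 1.372

1.37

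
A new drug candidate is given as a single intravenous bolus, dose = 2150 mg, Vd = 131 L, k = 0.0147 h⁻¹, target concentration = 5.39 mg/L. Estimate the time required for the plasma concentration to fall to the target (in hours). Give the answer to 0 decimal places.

76 h

C₀ = Dose / Vd = 2150 / 131 = 16.41 mg/L
t = ln(C₀ / C) / k = ln(16.41 / 5.39) / 0.01470
  = ln(3.045) / 0.01470 = 1.114 / 0.01470 = 75.78 h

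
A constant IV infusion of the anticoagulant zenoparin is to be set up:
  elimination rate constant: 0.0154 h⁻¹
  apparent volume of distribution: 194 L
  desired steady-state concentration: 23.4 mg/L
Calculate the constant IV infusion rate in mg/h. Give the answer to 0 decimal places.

70 mg/h

CL = k × Vd = 0.01540 × 194 = 2.988 L/h
At steady state, infusion rate R₀ = Css × CL = 23.4 × 2.988 = 69.92 mg/h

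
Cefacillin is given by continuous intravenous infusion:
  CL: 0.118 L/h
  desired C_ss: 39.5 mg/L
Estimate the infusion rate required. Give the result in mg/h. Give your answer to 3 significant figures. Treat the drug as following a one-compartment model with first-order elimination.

At steady state, infusion rate R₀ = Css × CL = 39.5 × 0.1180 = 4.661 mg/h

4.66 mg/h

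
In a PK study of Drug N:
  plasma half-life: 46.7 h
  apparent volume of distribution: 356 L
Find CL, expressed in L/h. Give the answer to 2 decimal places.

5.28 L/h

k = ln2 / t½ = 0.693147 / 46.7 = 0.01484 h⁻¹
CL = k × Vd = 0.01484 × 356 = 5.283 L/h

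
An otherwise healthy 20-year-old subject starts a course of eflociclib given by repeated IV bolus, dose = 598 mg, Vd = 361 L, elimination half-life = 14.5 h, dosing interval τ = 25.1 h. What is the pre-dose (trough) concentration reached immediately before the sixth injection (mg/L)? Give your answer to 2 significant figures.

C₀ per dose = Dose / Vd = 598 / 361 = 1.657 mg/L
k = ln2 / t½ = 0.693147 / 14.5 = 0.04780 h⁻¹
Fraction remaining after one interval: r = e^(−kτ) = e^(−0.04780 × 25.1) = 0.3013
Before dose 6, 5 doses have been given (aged 1τ, 2τ, 3τ, 4τ, 5τ).
C_trough = C₀ × (r + r² + … + r^5) = C₀ × r(1−r^5)/(1−r)
        = 1.657 × 0.3013 × (1 − 0.002483) / (1 − 0.3013) = 0.7128 mg/L

0.71 mg/L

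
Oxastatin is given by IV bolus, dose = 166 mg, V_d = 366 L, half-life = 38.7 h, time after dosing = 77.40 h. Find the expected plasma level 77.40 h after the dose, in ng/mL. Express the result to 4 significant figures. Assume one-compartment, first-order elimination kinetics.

C₀ = Dose / Vd = 166.0 / 366 = 0.4536 mg/L
k = ln2 / t½ = 0.693147 / 38.7 = 0.01791 h⁻¹
t / t½ = 77.40 / 38.7 = 2 half-lives
C = C₀ × (1/2)^2 = 0.4536 × 0.2500 = 0.1134 mg/L
Convert: 0.1134 mg/L × 1000 = 113.4 ng/mL

113.4 ng/mL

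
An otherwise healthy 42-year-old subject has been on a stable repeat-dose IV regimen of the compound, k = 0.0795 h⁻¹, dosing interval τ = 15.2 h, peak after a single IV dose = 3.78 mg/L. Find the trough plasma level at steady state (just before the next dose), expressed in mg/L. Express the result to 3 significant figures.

e^(−kτ) = e^(−0.07950 × 15.2) = 0.2987
Accumulation ratio R = 1 / (1 − e^(−kτ)) = 1 / (1 − 0.2987) = 1.426
Steady-state trough = C₀ × R × e^(−kτ) = 3.78 × 1.426 × 0.2987 = 1.610 mg/L

1.61 mg/L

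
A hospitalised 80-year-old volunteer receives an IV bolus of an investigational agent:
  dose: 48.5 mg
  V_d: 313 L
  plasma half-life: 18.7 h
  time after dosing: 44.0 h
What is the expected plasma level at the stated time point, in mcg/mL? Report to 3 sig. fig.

0.0303 mcg/mL

C₀ = Dose / Vd = 48.50 / 313 = 0.1550 mg/L
k = ln2 / t½ = 0.693147 / 18.7 = 0.03707 h⁻¹
C = C₀ · e^(−k·t) = 0.1550 × e^(−0.03707 × 44.0)
  = 0.1550 × 0.1957 = 0.03033 mg/L
(0.03033 mg/L = 0.03033 mcg/mL)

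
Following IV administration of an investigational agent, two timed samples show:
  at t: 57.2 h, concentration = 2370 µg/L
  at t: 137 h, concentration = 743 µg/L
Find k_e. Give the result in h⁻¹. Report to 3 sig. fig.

k = ln(C₁/C₂) / (t₂ − t₁) = ln(2370/743) / (137 − 57.2)
  = 1.160 / 79.80 = 0.01454 h⁻¹

0.0145 h⁻¹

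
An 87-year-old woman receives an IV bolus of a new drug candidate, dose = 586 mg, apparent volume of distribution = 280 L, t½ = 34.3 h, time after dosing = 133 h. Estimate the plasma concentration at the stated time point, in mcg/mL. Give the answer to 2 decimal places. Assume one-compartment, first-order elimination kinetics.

0.14 mcg/mL

C₀ = Dose / Vd = 586.0 / 280 = 2.093 mg/L
k = ln2 / t½ = 0.693147 / 34.3 = 0.02021 h⁻¹
C = C₀ · e^(−k·t) = 2.093 × e^(−0.02021 × 133)
  = 2.093 × 0.06802 = 0.1424 mg/L
(0.1424 mg/L = 0.1424 mcg/mL)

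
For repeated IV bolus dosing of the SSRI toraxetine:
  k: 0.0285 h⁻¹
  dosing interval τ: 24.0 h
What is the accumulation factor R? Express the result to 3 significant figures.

e^(−kτ) = e^(−0.02850 × 24.0) = 0.5046
Accumulation ratio R = 1 / (1 − e^(−kτ)) = 1 / (1 − 0.5046) = 2.019

2.02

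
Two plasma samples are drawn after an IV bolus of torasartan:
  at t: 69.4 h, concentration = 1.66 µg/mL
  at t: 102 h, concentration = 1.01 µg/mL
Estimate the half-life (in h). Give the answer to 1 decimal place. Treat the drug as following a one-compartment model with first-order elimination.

k = ln(C₁/C₂) / (t₂ − t₁) = ln(1.66/1.01) / (102 − 69.4)
  = 0.4969 / 32.60 = 0.01524 h⁻¹
t½ = ln2 / k = 0.693147 / 0.01524 = 45.48 h

45.5 h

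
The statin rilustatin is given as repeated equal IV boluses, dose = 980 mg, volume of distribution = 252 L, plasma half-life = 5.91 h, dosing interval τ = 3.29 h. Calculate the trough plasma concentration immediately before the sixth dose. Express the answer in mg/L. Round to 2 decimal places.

C₀ per dose = Dose / Vd = 980 / 252 = 3.889 mg/L
k = ln2 / t½ = 0.693147 / 5.91 = 0.1173 h⁻¹
Fraction remaining after one interval: r = e^(−kτ) = e^(−0.1173 × 3.29) = 0.6798
Before dose 6, 5 doses have been given (aged 1τ, 2τ, 3τ, 4τ, 5τ).
C_trough = C₀ × (r + r² + … + r^5) = C₀ × r(1−r^5)/(1−r)
        = 3.889 × 0.6798 × (1 − 0.1452) / (1 − 0.6798) = 7.058 mg/L

7.06 mg/L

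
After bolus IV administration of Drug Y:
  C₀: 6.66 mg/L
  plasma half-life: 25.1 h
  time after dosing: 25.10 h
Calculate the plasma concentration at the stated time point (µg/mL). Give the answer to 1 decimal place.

3.3 µg/mL

k = ln2 / t½ = 0.693147 / 25.1 = 0.02762 h⁻¹
t / t½ = 25.10 / 25.1 = 1 half-lives
C = C₀ × (1/2)^1 = 6.660 × 0.5000 = 3.330 mg/L
(3.330 mg/L = 3.330 µg/mL)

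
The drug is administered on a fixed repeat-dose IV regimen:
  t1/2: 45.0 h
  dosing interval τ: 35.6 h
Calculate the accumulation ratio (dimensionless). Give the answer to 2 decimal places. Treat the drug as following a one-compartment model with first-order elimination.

2.37

k = ln2 / t½ = 0.693147 / 45.0 = 0.01540 h⁻¹
e^(−kτ) = e^(−0.01540 × 35.6) = 0.5780
Accumulation ratio R = 1 / (1 − e^(−kτ)) = 1 / (1 − 0.5780) = 2.370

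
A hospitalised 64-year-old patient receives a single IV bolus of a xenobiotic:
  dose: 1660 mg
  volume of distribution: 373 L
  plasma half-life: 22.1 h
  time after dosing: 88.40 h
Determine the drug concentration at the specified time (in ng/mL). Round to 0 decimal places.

C₀ = Dose / Vd = 1660 / 373 = 4.450 mg/L
k = ln2 / t½ = 0.693147 / 22.1 = 0.03136 h⁻¹
t / t½ = 88.40 / 22.1 = 4 half-lives
C = C₀ × (1/2)^4 = 4.450 × 0.06250 = 0.2781 mg/L
Convert: 0.2781 mg/L × 1000 = 278.1 ng/mL

278 ng/mL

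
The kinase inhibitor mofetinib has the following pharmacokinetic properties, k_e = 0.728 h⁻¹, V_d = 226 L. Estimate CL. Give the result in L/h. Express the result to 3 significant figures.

CL = k × Vd = 0.728 × 226 = 164.5 L/h

165 L/h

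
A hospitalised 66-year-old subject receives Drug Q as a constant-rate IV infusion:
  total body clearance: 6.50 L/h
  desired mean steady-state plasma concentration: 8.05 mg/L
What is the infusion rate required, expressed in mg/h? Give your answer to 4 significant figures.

At steady state, infusion rate R₀ = Css × CL = 8.05 × 6.500 = 52.33 mg/h

52.33 mg/h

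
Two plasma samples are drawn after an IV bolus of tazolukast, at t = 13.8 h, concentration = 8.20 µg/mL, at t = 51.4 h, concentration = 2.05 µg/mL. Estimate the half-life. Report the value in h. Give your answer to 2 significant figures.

19 h

k = ln(C₁/C₂) / (t₂ − t₁) = ln(8.20/2.05) / (51.4 − 13.8)
  = 1.386 / 37.60 = 0.03686 h⁻¹
t½ = ln2 / k = 0.693147 / 0.03686 = 18.80 h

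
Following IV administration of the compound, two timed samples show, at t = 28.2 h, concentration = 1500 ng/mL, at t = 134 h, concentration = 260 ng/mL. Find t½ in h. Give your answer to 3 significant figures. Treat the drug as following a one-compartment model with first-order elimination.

k = ln(C₁/C₂) / (t₂ − t₁) = ln(1500/260) / (134 − 28.2)
  = 1.753 / 105.8 = 0.01657 h⁻¹
t½ = ln2 / k = 0.693147 / 0.01657 = 41.83 h

41.8 h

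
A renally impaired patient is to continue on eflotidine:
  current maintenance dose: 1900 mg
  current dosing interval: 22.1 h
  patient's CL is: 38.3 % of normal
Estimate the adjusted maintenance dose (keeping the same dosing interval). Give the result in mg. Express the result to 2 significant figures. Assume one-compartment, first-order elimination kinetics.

730 mg

To keep the same average steady-state level, dosing rate must scale with clearance.
CL ratio = 38.3 / 100 = 0.3830
New dose (same interval) = 1900 × 0.3830 = 727.7 mg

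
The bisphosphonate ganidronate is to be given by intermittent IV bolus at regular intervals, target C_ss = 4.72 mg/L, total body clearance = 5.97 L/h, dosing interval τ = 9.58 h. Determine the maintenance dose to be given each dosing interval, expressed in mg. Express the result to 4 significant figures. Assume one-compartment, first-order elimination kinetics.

At steady state, Dose/τ = Css × CL.
Dose = Css × CL × τ = 4.72 × 5.970 × 9.58 = 269.9 mg

269.9 mg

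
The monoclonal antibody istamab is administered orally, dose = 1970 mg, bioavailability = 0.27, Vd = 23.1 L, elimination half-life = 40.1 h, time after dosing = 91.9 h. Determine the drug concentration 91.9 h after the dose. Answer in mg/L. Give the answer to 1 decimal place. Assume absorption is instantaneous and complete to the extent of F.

4.7 mg/L

Amount reaching circulation = F × Dose = 0.27 × 1970 = 531.9 mg
C₀ = F·Dose / Vd = 531.9 / 23.1 = 23.03 mg/L
k = ln2 / t½ = 0.693147 / 40.1 = 0.01729 h⁻¹
C = C₀ · e^(−k·t) = 23.03 × e^(−0.01729 × 91.9)
  = 23.03 × 0.2041 = 4.700 mg/L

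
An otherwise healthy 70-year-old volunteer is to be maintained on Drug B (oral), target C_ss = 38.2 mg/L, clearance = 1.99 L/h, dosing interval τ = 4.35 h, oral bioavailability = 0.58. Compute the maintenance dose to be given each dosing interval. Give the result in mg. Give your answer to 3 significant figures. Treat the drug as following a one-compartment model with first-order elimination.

570 mg

At steady state, F × (Dose/τ) = Css × CL.
Dose = Css × CL × τ / F = 38.2 × 1.990 × 4.35 / 0.58 = 570.1 mg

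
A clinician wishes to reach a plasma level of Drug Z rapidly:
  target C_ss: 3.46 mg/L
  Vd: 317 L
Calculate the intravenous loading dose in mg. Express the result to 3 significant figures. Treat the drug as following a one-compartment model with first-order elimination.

LD = Css × Vd = 3.46 × 317 = 1097 mg

1100 mg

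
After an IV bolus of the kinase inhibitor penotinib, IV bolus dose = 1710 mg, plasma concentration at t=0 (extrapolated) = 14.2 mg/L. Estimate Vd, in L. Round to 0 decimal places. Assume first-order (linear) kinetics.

120 L

Vd = Dose / C₀ = 1710 / 14.2 = 120.4 L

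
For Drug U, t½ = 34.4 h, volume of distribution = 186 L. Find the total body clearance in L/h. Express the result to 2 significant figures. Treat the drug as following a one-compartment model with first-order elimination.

k = ln2 / t½ = 0.693147 / 34.4 = 0.02015 h⁻¹
CL = k × Vd = 0.02015 × 186 = 3.748 L/h

3.7 L/h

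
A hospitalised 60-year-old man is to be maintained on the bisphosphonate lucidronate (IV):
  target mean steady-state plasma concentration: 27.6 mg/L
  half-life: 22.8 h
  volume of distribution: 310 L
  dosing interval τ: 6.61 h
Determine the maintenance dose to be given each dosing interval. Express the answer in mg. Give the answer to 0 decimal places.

1719 mg

k = ln2 / t½ = 0.693147 / 22.8 = 0.03040 h⁻¹
CL = k × Vd = 0.03040 × 310 = 9.424 L/h
At steady state, Dose/τ = Css × CL.
Dose = Css × CL × τ = 27.6 × 9.424 × 6.61 = 1719 mg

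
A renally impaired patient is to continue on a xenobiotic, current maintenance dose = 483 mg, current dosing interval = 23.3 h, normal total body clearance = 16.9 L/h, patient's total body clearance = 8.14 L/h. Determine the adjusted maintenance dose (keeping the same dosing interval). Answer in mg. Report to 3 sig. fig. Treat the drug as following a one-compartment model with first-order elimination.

233 mg

To keep the same average steady-state level, dosing rate must scale with clearance.
CL ratio = 8.14 / 16.9 = 0.4817
New dose (same interval) = 483 × 0.4817 = 232.7 mg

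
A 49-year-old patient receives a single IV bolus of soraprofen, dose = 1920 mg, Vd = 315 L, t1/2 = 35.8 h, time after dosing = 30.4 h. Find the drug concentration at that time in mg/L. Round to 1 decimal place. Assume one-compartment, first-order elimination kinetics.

3.4 mg/L

C₀ = Dose / Vd = 1920 / 315 = 6.095 mg/L
k = ln2 / t½ = 0.693147 / 35.8 = 0.01936 h⁻¹
C = C₀ · e^(−k·t) = 6.095 × e^(−0.01936 × 30.4)
  = 6.095 × 0.5551 = 3.383 mg/L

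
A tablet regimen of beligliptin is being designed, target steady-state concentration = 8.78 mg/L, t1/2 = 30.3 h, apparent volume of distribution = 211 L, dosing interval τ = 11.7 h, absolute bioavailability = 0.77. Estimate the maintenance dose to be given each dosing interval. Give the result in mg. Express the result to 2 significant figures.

640 mg

k = ln2 / t½ = 0.693147 / 30.3 = 0.02288 h⁻¹
CL = k × Vd = 0.02288 × 211 = 4.828 L/h
At steady state, F × (Dose/τ) = Css × CL.
Dose = Css × CL × τ / F = 8.78 × 4.828 × 11.7 / 0.77 = 644.1 mg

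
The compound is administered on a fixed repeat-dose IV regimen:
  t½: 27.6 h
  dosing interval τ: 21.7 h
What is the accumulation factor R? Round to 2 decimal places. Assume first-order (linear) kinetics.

2.38

k = ln2 / t½ = 0.693147 / 27.6 = 0.02511 h⁻¹
e^(−kτ) = e^(−0.02511 × 21.7) = 0.5799
Accumulation ratio R = 1 / (1 − e^(−kτ)) = 1 / (1 − 0.5799) = 2.380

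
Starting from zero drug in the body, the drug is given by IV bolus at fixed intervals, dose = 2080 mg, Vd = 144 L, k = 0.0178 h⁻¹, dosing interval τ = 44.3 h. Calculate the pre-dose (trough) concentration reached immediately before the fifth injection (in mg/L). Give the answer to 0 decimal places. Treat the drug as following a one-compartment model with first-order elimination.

C₀ per dose = Dose / Vd = 2080 / 144 = 14.44 mg/L
Fraction remaining after one interval: r = e^(−kτ) = e^(−0.01780 × 44.3) = 0.4545
Before dose 5, 4 doses have been given (aged 1τ, 2τ, 3τ, 4τ).
C_trough = C₀ × (r + r² + … + r^4) = C₀ × r(1−r^4)/(1−r)
        = 14.44 × 0.4545 × (1 − 0.04267) / (1 − 0.4545) = 11.52 mg/L

12 mg/L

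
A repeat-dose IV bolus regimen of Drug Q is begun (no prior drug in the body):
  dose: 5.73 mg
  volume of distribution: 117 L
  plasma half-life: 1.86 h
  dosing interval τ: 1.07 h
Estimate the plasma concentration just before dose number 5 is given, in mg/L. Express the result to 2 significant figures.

0.080 mg/L

C₀ per dose = Dose / Vd = 5.73 / 117 = 0.04897 mg/L
k = ln2 / t½ = 0.693147 / 1.86 = 0.3727 h⁻¹
Fraction remaining after one interval: r = e^(−kτ) = e^(−0.3727 × 1.07) = 0.6711
Before dose 5, 4 doses have been given (aged 1τ, 2τ, 3τ, 4τ).
C_trough = C₀ × (r + r² + … + r^4) = C₀ × r(1−r^4)/(1−r)
        = 0.04897 × 0.6711 × (1 − 0.2028) / (1 − 0.6711) = 0.07966 mg/L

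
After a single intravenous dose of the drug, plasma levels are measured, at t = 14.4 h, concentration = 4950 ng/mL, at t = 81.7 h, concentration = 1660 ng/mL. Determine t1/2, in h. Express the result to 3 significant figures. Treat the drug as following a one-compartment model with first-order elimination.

k = ln(C₁/C₂) / (t₂ − t₁) = ln(4950/1660) / (81.7 − 14.4)
  = 1.093 / 67.30 = 0.01624 h⁻¹
t½ = ln2 / k = 0.693147 / 0.01624 = 42.68 h

42.7 h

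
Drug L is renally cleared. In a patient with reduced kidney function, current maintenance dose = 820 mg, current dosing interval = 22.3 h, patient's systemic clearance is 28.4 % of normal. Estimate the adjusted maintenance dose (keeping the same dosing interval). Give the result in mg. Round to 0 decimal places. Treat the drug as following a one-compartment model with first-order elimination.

To keep the same average steady-state level, dosing rate must scale with clearance.
CL ratio = 28.4 / 100 = 0.2840
New dose (same interval) = 820 × 0.2840 = 232.9 mg

233 mg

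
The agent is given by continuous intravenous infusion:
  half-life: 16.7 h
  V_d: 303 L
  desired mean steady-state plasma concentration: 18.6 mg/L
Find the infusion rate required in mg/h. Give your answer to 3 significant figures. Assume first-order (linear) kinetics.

234 mg/h

k = ln2 / t½ = 0.693147 / 16.7 = 0.04151 h⁻¹
CL = k × Vd = 0.04151 × 303 = 12.58 L/h
At steady state, infusion rate R₀ = Css × CL = 18.6 × 12.58 = 234.0 mg/h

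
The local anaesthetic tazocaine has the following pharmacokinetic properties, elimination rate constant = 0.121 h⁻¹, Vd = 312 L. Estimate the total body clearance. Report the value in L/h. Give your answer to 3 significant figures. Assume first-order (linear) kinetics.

CL = k × Vd = 0.121 × 312 = 37.75 L/h

37.8 L/h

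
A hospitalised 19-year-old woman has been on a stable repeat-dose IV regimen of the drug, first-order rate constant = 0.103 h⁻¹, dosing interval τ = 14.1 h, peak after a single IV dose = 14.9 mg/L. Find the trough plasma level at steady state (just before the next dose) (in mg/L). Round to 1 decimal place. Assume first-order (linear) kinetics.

e^(−kτ) = e^(−0.1030 × 14.1) = 0.2340
Accumulation ratio R = 1 / (1 − e^(−kτ)) = 1 / (1 − 0.2340) = 1.305
Steady-state trough = C₀ × R × e^(−kτ) = 14.9 × 1.305 × 0.2340 = 4.550 mg/L

4.6 mg/L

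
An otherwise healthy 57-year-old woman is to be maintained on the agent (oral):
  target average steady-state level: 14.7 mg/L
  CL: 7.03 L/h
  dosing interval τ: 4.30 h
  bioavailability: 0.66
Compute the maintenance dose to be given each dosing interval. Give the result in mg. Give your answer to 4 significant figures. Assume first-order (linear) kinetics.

At steady state, F × (Dose/τ) = Css × CL.
Dose = Css × CL × τ / F = 14.7 × 7.030 × 4.30 / 0.66 = 673.3 mg

673.3 mg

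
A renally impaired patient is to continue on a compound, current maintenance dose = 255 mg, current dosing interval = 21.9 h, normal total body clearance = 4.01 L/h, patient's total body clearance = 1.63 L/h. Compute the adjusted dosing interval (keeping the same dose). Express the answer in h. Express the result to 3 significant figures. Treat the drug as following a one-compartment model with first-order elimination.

53.9 h

To keep the same average steady-state level, dosing rate must scale with clearance.
CL ratio = 1.63 / 4.01 = 0.4065
New interval (same dose) = 21.9 / 0.4065 = 53.87 h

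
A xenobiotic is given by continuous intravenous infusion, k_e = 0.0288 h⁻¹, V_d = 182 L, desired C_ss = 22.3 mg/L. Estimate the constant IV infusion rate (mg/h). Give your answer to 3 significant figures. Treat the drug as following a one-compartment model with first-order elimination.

CL = k × Vd = 0.02880 × 182 = 5.242 L/h
At steady state, infusion rate R₀ = Css × CL = 22.3 × 5.242 = 116.9 mg/h

117 mg/h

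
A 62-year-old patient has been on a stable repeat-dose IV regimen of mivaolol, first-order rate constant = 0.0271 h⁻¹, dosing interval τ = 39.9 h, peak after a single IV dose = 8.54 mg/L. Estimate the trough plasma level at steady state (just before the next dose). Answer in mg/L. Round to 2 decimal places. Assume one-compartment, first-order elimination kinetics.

4.38 mg/L

e^(−kτ) = e^(−0.02710 × 39.9) = 0.3392
Accumulation ratio R = 1 / (1 − e^(−kτ)) = 1 / (1 − 0.3392) = 1.513
Steady-state trough = C₀ × R × e^(−kτ) = 8.54 × 1.513 × 0.3392 = 4.383 mg/L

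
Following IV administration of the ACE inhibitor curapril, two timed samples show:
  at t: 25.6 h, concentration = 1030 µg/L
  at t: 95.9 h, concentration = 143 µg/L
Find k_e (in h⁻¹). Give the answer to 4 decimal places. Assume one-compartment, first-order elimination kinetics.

k = ln(C₁/C₂) / (t₂ − t₁) = ln(1030/143) / (95.9 − 25.6)
  = 1.974 / 70.30 = 0.02808 h⁻¹

0.0281 h⁻¹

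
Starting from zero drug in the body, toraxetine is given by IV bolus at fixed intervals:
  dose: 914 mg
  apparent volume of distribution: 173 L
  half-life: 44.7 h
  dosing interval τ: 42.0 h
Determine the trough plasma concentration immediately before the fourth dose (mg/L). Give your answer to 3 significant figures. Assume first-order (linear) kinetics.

4.94 mg/L

C₀ per dose = Dose / Vd = 914 / 173 = 5.283 mg/L
k = ln2 / t½ = 0.693147 / 44.7 = 0.01551 h⁻¹
Fraction remaining after one interval: r = e^(−kτ) = e^(−0.01551 × 42.0) = 0.5213
Before dose 4, 3 doses have been given (aged 1τ, 2τ, 3τ).
C_trough = C₀ × (r + r² + … + r^3) = C₀ × r(1−r^3)/(1−r)
        = 5.283 × 0.5213 × (1 − 0.1417) / (1 − 0.5213) = 4.938 mg/L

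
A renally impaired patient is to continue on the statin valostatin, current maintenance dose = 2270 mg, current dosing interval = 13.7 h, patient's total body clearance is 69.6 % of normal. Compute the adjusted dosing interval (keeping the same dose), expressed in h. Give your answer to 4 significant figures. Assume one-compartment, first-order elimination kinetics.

To keep the same average steady-state level, dosing rate must scale with clearance.
CL ratio = 69.6 / 100 = 0.6960
New interval (same dose) = 13.7 / 0.6960 = 19.68 h

19.68 h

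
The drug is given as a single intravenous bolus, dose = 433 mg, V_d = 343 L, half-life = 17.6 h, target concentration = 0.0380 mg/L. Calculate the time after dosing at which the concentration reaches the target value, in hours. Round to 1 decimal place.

C₀ = Dose / Vd = 433.0 / 343 = 1.262 mg/L
k = ln2 / t½ = 0.693147 / 17.6 = 0.03938 h⁻¹
t = ln(C₀ / C) / k = ln(1.262 / 0.0380) / 0.03938
  = ln(33.21) / 0.03938 = 3.503 / 0.03938 = 88.95 h

89.0 h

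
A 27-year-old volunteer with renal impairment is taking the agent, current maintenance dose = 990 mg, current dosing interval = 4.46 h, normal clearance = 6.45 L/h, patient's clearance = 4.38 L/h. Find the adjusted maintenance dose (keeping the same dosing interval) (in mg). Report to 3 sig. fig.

672 mg

To keep the same average steady-state level, dosing rate must scale with clearance.
CL ratio = 4.38 / 6.45 = 0.6791
New dose (same interval) = 990 × 0.6791 = 672.3 mg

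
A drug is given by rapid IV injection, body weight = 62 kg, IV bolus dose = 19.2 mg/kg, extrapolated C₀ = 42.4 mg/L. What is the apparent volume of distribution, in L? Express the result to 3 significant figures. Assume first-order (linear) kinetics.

Dose = 19.2 × 62 = 1190 mg
Vd = Dose / C₀ = 1190 / 42.4 = 28.07 L

28.1 L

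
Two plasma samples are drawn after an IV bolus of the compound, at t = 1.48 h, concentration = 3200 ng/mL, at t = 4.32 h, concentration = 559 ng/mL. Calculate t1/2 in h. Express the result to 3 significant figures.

1.13 h

k = ln(C₁/C₂) / (t₂ − t₁) = ln(3200/559) / (4.32 − 1.48)
  = 1.745 / 2.840 = 0.6144 h⁻¹
t½ = ln2 / k = 0.693147 / 0.6144 = 1.128 h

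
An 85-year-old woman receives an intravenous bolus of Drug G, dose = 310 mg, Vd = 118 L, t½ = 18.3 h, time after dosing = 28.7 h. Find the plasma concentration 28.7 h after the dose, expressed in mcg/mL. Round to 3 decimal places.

0.886 mcg/mL

C₀ = Dose / Vd = 310.0 / 118 = 2.627 mg/L
k = ln2 / t½ = 0.693147 / 18.3 = 0.03788 h⁻¹
C = C₀ · e^(−k·t) = 2.627 × e^(−0.03788 × 28.7)
  = 2.627 × 0.3372 = 0.8858 mg/L
(0.8858 mg/L = 0.8858 mcg/mL)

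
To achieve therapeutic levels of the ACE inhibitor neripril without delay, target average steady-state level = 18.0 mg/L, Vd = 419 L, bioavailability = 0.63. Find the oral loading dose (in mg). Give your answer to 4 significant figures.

LD = Css × Vd / F = 18.0 × 419 / 0.63 = 11970 mg

11970 mg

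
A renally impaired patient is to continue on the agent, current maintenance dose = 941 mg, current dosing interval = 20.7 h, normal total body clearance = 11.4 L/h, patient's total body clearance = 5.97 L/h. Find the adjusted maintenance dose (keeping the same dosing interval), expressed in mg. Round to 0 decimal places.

To keep the same average steady-state level, dosing rate must scale with clearance.
CL ratio = 5.97 / 11.4 = 0.5237
New dose (same interval) = 941 × 0.5237 = 492.8 mg

493 mg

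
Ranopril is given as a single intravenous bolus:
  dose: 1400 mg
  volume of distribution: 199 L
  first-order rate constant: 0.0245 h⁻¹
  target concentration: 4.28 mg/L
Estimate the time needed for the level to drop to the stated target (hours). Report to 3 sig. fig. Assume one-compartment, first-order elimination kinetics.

C₀ = Dose / Vd = 1400 / 199 = 7.035 mg/L
t = ln(C₀ / C) / k = ln(7.035 / 4.28) / 0.02450
  = ln(1.644) / 0.02450 = 0.4971 / 0.02450 = 20.29 h

20.3 h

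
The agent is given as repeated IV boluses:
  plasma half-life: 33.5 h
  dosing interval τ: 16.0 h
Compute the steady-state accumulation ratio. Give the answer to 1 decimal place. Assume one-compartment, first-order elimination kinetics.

k = ln2 / t½ = 0.693147 / 33.5 = 0.02069 h⁻¹
e^(−kτ) = e^(−0.02069 × 16.0) = 0.7182
Accumulation ratio R = 1 / (1 − e^(−kτ)) = 1 / (1 − 0.7182) = 3.549

3.5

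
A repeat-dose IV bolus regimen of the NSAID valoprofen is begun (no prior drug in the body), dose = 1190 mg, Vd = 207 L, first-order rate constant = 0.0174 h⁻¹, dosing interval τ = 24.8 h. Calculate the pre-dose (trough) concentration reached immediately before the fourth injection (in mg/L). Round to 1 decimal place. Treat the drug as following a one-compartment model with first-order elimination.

7.7 mg/L

C₀ per dose = Dose / Vd = 1190 / 207 = 5.749 mg/L
Fraction remaining after one interval: r = e^(−kτ) = e^(−0.01740 × 24.8) = 0.6495
Before dose 4, 3 doses have been given (aged 1τ, 2τ, 3τ).
C_trough = C₀ × (r + r² + … + r^3) = C₀ × r(1−r^3)/(1−r)
        = 5.749 × 0.6495 × (1 − 0.2740) / (1 − 0.6495) = 7.734 mg/L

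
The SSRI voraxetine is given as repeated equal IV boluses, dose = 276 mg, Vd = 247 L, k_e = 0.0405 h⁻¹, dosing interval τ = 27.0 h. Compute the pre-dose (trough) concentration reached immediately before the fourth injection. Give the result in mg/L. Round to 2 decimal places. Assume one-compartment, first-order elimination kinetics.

C₀ per dose = Dose / Vd = 276 / 247 = 1.117 mg/L
Fraction remaining after one interval: r = e^(−kτ) = e^(−0.04050 × 27.0) = 0.3350
Before dose 4, 3 doses have been given (aged 1τ, 2τ, 3τ).
C_trough = C₀ × (r + r² + … + r^3) = C₀ × r(1−r^3)/(1−r)
        = 1.117 × 0.3350 × (1 − 0.03760) / (1 − 0.3350) = 0.5415 mg/L

0.54 mg/L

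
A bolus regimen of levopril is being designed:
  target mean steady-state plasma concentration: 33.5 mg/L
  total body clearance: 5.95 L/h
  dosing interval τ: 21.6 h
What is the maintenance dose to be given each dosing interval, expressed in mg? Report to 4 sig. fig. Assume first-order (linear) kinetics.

4305 mg

At steady state, Dose/τ = Css × CL.
Dose = Css × CL × τ = 33.5 × 5.950 × 21.6 = 4305 mg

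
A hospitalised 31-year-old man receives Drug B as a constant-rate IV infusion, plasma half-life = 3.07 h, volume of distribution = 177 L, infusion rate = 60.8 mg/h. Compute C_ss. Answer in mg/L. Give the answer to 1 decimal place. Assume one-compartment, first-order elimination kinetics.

k = ln2 / t½ = 0.693147 / 3.07 = 0.2258 h⁻¹
CL = k × Vd = 0.2258 × 177 = 39.97 L/h
At steady state Css = R₀ / CL = 60.8 / 39.97 = 1.521 mg/L

1.5 mg/L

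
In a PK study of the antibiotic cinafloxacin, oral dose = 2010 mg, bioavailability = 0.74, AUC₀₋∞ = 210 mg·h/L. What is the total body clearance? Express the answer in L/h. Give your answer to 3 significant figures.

CL = F·Dose / AUC = 0.74 × 2010 / 210 = 7.083 L/h

7.08 L/h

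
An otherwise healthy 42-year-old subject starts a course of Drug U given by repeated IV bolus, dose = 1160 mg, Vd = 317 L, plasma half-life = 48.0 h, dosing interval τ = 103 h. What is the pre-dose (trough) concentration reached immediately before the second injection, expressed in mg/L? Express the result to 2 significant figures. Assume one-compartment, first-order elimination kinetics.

0.83 mg/L

C₀ per dose = Dose / Vd = 1160 / 317 = 3.659 mg/L
k = ln2 / t½ = 0.693147 / 48.0 = 0.01444 h⁻¹
Fraction remaining after one interval: r = e^(−kτ) = e^(−0.01444 × 103) = 0.2260
Before dose 2, 1 dose has been given (aged 1τ).
C_trough = C₀ × r = 3.659 × 0.2260 = 0.8269 mg/L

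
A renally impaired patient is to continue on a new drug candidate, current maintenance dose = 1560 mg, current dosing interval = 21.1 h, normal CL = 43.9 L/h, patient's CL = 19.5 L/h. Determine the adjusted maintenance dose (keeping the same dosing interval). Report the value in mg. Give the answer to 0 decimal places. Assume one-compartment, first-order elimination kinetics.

693 mg

To keep the same average steady-state level, dosing rate must scale with clearance.
CL ratio = 19.5 / 43.9 = 0.4442
New dose (same interval) = 1560 × 0.4442 = 693.0 mg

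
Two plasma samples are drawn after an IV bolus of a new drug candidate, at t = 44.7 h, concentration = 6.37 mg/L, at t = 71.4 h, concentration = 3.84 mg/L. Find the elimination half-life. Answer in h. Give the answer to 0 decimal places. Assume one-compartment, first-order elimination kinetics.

37 h

k = ln(C₁/C₂) / (t₂ − t₁) = ln(6.37/3.84) / (71.4 − 44.7)
  = 0.5061 / 26.70 = 0.01896 h⁻¹
t½ = ln2 / k = 0.693147 / 0.01896 = 36.56 h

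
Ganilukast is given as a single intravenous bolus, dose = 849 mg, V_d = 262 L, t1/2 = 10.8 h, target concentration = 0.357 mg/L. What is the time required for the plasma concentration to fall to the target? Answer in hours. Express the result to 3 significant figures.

34.4 h

C₀ = Dose / Vd = 849.0 / 262 = 3.240 mg/L
k = ln2 / t½ = 0.693147 / 10.8 = 0.06418 h⁻¹
t = ln(C₀ / C) / k = ln(3.240 / 0.357) / 0.06418
  = ln(9.076) / 0.06418 = 2.206 / 0.06418 = 34.37 h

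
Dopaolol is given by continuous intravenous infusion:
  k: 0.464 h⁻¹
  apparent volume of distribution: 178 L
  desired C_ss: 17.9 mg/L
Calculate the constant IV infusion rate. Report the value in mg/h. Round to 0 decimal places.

CL = k × Vd = 0.4640 × 178 = 82.59 L/h
At steady state, infusion rate R₀ = Css × CL = 17.9 × 82.59 = 1478 mg/h

1478 mg/h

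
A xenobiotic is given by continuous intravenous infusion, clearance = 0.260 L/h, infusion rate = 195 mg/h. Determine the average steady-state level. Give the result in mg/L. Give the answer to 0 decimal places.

750 mg/L

At steady state Css = R₀ / CL = 195 / 0.2600 = 750.0 mg/L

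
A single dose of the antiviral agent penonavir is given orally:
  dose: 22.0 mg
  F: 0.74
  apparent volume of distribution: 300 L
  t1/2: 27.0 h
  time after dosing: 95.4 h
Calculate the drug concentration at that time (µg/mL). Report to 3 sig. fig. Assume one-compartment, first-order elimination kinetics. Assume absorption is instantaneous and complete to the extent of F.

Amount reaching circulation = F × Dose = 0.74 × 22.00 = 16.28 mg
C₀ = F·Dose / Vd = 16.28 / 300 = 0.05427 mg/L
k = ln2 / t½ = 0.693147 / 27.0 = 0.02567 h⁻¹
C = C₀ · e^(−k·t) = 0.05427 × e^(−0.02567 × 95.4)
  = 0.05427 × 0.08639 = 0.004688 mg/L
(0.004688 mg/L = 0.004688 µg/mL)

0.00469 µg/mL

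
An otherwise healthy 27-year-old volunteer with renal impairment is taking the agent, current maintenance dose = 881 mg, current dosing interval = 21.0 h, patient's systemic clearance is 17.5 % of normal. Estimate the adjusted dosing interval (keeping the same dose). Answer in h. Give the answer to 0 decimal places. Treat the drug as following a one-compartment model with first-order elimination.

120 h

To keep the same average steady-state level, dosing rate must scale with clearance.
CL ratio = 17.5 / 100 = 0.1750
New interval (same dose) = 21.0 / 0.1750 = 120.0 h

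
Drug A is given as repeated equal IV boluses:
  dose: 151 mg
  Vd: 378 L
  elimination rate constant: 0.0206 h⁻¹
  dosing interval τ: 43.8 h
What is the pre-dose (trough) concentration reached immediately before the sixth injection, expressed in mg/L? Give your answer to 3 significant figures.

0.270 mg/L

C₀ per dose = Dose / Vd = 151 / 378 = 0.3995 mg/L
Fraction remaining after one interval: r = e^(−kτ) = e^(−0.02060 × 43.8) = 0.4056
Before dose 6, 5 doses have been given (aged 1τ, 2τ, 3τ, 4τ, 5τ).
C_trough = C₀ × (r + r² + … + r^5) = C₀ × r(1−r^5)/(1−r)
        = 0.3995 × 0.4056 × (1 − 0.01098) / (1 − 0.4056) = 0.2696 mg/L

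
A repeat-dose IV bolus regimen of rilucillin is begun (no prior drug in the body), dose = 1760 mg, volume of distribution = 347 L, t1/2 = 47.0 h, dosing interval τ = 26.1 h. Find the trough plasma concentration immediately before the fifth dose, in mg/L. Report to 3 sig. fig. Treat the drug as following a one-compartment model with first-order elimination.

8.49 mg/L

C₀ per dose = Dose / Vd = 1760 / 347 = 5.072 mg/L
k = ln2 / t½ = 0.693147 / 47.0 = 0.01475 h⁻¹
Fraction remaining after one interval: r = e^(−kτ) = e^(−0.01475 × 26.1) = 0.6805
Before dose 5, 4 doses have been given (aged 1τ, 2τ, 3τ, 4τ).
C_trough = C₀ × (r + r² + … + r^4) = C₀ × r(1−r^4)/(1−r)
        = 5.072 × 0.6805 × (1 − 0.2144) / (1 − 0.6805) = 8.487 mg/L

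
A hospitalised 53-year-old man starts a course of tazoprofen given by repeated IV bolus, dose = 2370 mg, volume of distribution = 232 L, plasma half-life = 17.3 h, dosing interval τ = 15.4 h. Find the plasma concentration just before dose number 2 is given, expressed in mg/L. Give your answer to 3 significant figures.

C₀ per dose = Dose / Vd = 2370 / 232 = 10.22 mg/L
k = ln2 / t½ = 0.693147 / 17.3 = 0.04007 h⁻¹
Fraction remaining after one interval: r = e^(−kτ) = e^(−0.04007 × 15.4) = 0.5395
Before dose 2, 1 dose has been given (aged 1τ).
C_trough = C₀ × r = 10.22 × 0.5395 = 5.514 mg/L

5.51 mg/L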